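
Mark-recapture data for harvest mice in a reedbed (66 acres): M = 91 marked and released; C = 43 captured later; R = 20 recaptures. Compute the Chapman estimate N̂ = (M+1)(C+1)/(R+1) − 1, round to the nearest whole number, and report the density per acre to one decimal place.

density ≈ 2.9 harvest mice per acre

N̂ = 92·44/21 − 1 = 4048/21 − 1 ≈ 191.8 → 192
Density = N̂ / area = 192 / 66 ≈ 2.91 → 2.9 per acre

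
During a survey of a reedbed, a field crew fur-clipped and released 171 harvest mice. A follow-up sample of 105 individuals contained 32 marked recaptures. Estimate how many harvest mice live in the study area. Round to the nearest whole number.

N = (171 × 105) / 32 = 17955 / 32 ≈ 561.1 → 561

N ≈ 561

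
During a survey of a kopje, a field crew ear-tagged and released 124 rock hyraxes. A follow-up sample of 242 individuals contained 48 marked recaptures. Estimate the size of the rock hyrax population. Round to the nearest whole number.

N = (124 × 242) / 48 = 30008 / 48 ≈ 625.2 → 625

N ≈ 625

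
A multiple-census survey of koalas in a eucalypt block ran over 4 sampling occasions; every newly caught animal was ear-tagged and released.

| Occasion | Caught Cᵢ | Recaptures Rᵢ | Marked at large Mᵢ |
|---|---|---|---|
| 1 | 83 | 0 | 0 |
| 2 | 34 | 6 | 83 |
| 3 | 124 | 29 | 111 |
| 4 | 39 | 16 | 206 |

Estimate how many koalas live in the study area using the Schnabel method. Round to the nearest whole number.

N ≈ 483

Σ MᵢCᵢ = 0·83 + 83·34 + 111·124 + 206·39 = 0 + 2822 + 13764 + 8034 = 24620
Σ Rᵢ = 0 + 6 + 29 + 16 = 51
N̂ = 24620 / 51 ≈ 482.7 → 483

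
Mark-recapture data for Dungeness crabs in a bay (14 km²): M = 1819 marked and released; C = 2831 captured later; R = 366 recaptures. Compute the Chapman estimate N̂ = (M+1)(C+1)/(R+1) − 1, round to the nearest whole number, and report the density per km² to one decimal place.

N̂ = 1820·2832/367 − 1 = 5154240/367 − 1 ≈ 14043.3 → 14043
Density = N̂ / area = 14043 / 14 ≈ 1003.07 → 1003.1 per km²

density ≈ 1003.1 Dungeness crabs per km²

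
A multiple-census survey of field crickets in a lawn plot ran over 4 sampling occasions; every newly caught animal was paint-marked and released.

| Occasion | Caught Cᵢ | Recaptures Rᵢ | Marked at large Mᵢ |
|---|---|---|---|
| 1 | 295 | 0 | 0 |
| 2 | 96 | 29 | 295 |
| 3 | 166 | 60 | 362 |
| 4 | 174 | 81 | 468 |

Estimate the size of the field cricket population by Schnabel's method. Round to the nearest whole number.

N ≈ 999

Σ MᵢCᵢ = 0·295 + 295·96 + 362·166 + 468·174 = 0 + 28320 + 60092 + 81432 = 169844
Σ Rᵢ = 0 + 29 + 60 + 81 = 170
N̂ = 169844 / 170 ≈ 999.1 → 999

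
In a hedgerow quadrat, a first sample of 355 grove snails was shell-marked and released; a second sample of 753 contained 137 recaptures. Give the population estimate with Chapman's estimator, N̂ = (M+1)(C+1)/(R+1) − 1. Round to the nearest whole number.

N ≈ 1944

N̂ = (355+1)(753+1)/(137+1) − 1 = 356·754/138 − 1
= 268424/138 − 1 ≈ 1945.1 − 1 ≈ 1944.1 → 1944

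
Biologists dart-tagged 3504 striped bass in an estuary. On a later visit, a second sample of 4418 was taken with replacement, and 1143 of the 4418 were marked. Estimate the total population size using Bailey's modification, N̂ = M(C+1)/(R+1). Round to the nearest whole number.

N ≈ 13,535

N̂ = 3504·(4418+1)/(1143+1) = 3504·4419/1144 = 15484176/1144 ≈ 13535.1 → 13535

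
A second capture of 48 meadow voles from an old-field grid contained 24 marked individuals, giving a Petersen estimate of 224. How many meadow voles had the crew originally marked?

From N = M·C/R: M = N·R / C = 224·24 / 48 = 5376 / 48 = 112.

M = 112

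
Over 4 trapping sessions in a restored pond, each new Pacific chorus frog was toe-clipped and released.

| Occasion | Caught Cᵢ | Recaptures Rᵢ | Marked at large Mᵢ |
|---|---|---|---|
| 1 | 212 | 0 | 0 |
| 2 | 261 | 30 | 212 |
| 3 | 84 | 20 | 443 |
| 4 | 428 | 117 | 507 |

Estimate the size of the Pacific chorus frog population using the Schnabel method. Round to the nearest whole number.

Σ MᵢCᵢ = 0·212 + 212·261 + 443·84 + 507·428 = 0 + 55332 + 37212 + 216996 = 309540
Σ Rᵢ = 0 + 30 + 20 + 117 = 167
N̂ = 309540 / 167 ≈ 1853.5 → 1854

N ≈ 1854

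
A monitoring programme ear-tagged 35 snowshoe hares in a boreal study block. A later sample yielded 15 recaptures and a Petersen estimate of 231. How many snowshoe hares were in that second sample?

C = 99

From N = M·C/R: C = N·R / M = 231·15 / 35 = 3465 / 35 = 99.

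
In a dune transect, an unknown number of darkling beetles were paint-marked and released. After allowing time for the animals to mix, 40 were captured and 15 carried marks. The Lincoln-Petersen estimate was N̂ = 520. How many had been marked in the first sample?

From N = M·C/R: M = N·R / C = 520·15 / 40 = 7800 / 40 = 195.

M = 195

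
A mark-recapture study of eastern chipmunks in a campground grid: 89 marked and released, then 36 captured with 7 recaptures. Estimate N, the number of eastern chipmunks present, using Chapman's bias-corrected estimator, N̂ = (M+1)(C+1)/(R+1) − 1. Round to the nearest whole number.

N̂ = (89+1)(36+1)/(7+1) − 1 = 90·37/8 − 1
= 3330/8 − 1 ≈ 416.2 − 1 ≈ 415.2 → 415

N ≈ 415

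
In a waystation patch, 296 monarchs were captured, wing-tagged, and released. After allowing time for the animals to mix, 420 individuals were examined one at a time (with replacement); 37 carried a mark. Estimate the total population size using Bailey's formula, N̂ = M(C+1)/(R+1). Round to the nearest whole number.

N̂ = 296·(420+1)/(37+1) = 296·421/38 = 124616/38 ≈ 3279.4 → 3279

N ≈ 3279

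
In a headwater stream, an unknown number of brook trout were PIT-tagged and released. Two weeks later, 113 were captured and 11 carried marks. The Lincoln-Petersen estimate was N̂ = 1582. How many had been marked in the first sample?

M = 154

From N = M·C/R: M = N·R / C = 1582·11 / 113 = 17402 / 113 = 154.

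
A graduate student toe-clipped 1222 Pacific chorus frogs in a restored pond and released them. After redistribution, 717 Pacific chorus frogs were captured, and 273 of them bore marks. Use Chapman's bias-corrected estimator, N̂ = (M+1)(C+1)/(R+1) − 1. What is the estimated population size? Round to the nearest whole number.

N ≈ 3204

N̂ = (1222+1)(717+1)/(273+1) − 1 = 1223·718/274 − 1
= 878114/274 − 1 ≈ 3204.8 − 1 ≈ 3203.8 → 3204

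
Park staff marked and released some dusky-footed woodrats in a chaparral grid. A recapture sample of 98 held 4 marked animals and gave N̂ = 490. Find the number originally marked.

M = 20

From N = M·C/R: M = N·R / C = 490·4 / 98 = 1960 / 98 = 20.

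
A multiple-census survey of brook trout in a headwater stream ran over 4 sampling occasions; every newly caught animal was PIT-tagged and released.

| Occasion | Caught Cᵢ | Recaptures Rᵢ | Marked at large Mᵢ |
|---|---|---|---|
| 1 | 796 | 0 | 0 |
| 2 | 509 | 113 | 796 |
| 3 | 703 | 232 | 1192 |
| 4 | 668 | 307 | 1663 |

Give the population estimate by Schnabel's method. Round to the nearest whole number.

Σ MᵢCᵢ = 0·796 + 796·509 + 1192·703 + 1663·668 = 0 + 405164 + 837976 + 1110884 = 2354024
Σ Rᵢ = 0 + 113 + 232 + 307 = 652
N̂ = 2354024 / 652 ≈ 3610.47 → 3610

N ≈ 3610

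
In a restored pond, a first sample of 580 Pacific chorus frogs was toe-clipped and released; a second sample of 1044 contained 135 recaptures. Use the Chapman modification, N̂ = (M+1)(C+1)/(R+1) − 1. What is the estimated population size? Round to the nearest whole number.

N̂ = (580+1)(1044+1)/(135+1) − 1 = 581·1045/136 − 1
= 607145/136 − 1 ≈ 4464.3 − 1 ≈ 4463.3 → 4463

N ≈ 4463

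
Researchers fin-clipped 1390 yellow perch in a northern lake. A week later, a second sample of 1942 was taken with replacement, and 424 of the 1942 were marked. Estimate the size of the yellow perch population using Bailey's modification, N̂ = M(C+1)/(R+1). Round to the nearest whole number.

N ≈ 6355

N̂ = 1390·(1942+1)/(424+1) = 1390·1943/425 = 2700770/425 ≈ 6354.8 → 6355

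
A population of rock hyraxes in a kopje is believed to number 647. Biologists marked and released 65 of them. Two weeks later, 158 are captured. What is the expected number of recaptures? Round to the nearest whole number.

expected recaptures ≈ 16

The marked fraction of the population is 65/647, so in a sample of 158 expect C·(M/N) marked.
E[R] = 65 × 158 / 647 = 10270 / 647 ≈ 15.9 → 16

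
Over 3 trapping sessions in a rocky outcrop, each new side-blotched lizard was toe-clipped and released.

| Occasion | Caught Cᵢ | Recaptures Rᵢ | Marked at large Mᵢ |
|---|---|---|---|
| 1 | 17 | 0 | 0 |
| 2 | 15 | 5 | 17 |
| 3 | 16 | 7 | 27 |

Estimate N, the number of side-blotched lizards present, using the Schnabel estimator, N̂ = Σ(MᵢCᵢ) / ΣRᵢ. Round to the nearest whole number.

Σ MᵢCᵢ = 0·17 + 17·15 + 27·16 = 0 + 255 + 432 = 687
Σ Rᵢ = 0 + 5 + 7 = 12
N̂ = 687 / 12 ≈ 57.2 → 57

N ≈ 57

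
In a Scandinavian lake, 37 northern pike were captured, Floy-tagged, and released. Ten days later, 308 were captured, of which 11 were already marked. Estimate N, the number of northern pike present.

N = (37 × 308) / 11 = 11396 / 11 = 1036

N = 1036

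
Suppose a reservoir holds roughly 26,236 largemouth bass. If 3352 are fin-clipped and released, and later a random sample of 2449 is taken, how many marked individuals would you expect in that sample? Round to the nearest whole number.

The marked fraction of the population is 3352/26236, so in a sample of 2449 expect C·(M/N) marked.
E[R] = 3352 × 2449 / 26236 = 8209048 / 26236 ≈ 312.9 → 313

expected recaptures ≈ 313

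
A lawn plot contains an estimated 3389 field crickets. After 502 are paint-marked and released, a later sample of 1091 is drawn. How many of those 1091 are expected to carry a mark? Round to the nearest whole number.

Expected recaptures E[R] = M·C / N.
E[R] = 502 × 1091 / 3389 = 547682 / 3389 ≈ 161.6 → 162

expected recaptures ≈ 162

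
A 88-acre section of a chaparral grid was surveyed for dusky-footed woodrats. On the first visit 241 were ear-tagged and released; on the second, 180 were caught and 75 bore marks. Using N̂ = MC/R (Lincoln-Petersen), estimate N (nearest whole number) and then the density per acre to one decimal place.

N̂ = 241·180/75 = 43380/75 ≈ 578.4 → 578
Density = N̂ / area = 578 / 88 ≈ 6.57 → 6.6 per acre

density ≈ 6.6 dusky-footed woodrats per acre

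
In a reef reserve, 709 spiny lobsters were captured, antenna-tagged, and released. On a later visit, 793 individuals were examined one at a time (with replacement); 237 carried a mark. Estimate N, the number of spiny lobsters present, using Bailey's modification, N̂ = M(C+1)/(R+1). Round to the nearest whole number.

N ≈ 2365

N̂ = 709·(793+1)/(237+1) = 709·794/238 = 562946/238 ≈ 2365.3 → 2365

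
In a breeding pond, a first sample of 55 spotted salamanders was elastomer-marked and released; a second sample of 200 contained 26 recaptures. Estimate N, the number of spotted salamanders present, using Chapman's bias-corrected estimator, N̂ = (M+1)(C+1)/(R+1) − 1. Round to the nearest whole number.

N̂ = (55+1)(200+1)/(26+1) − 1 = 56·201/27 − 1
= 11256/27 − 1 ≈ 416.9 − 1 ≈ 415.9 → 416

N ≈ 416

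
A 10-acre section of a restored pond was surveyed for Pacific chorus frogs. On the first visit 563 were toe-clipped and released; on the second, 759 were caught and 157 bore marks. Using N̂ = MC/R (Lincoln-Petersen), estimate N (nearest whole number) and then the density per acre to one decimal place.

N̂ = 563·759/157 = 427317/157 ≈ 2721.8 → 2722
Density = N̂ / area = 2722 / 10 ≈ 272.20 → 272.2 per acre

density ≈ 272.2 Pacific chorus frogs per acre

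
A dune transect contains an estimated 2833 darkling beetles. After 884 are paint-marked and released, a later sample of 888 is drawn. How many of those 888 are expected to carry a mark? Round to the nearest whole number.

expected recaptures ≈ 277

The marked fraction of the population is 884/2833, so in a sample of 888 expect C·(M/N) marked.
E[R] = 884 × 888 / 2833 = 784992 / 2833 ≈ 277.1 → 277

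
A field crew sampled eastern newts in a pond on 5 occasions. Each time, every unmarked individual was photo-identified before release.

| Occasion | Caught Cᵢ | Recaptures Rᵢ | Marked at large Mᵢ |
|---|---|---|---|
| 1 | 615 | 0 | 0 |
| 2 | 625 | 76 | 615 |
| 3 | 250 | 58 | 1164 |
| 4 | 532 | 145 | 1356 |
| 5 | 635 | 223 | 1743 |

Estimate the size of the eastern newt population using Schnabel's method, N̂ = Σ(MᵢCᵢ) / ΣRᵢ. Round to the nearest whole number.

N ≈ 4987

Σ MᵢCᵢ = 0·615 + 615·625 + 1164·250 + 1356·532 + 1743·635 = 0 + 384375 + 291000 + 721392 + 1106805 = 2503572
Σ Rᵢ = 0 + 76 + 58 + 145 + 223 = 502
N̂ = 2503572 / 502 ≈ 4987.2 → 4987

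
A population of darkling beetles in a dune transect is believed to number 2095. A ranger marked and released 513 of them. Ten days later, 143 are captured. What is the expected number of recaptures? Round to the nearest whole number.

Expected recaptures E[R] = M·C / N.
E[R] = 513 × 143 / 2095 = 73359 / 2095 ≈ 35.0 → 35

expected recaptures ≈ 35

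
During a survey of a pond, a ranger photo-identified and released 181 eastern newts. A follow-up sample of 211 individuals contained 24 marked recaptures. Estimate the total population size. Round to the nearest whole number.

N ≈ 1591

Lincoln-Petersen assumes M/N = R/C, so N = M·C / R.
N = (181 × 211) / 24 = 38191 / 24 ≈ 1591.3 → 1591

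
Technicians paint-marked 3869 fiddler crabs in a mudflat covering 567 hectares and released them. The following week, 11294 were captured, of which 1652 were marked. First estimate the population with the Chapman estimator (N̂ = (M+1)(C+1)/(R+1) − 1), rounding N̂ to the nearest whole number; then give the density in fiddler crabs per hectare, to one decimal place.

N̂ = 3870·11295/1653 − 1 = 43711650/1653 − 1 ≈ 26442.8 → 26443
Density = N̂ / area = 26443 / 567 ≈ 46.64 → 46.6 per hectare

density ≈ 46.6 fiddler crabs per hectare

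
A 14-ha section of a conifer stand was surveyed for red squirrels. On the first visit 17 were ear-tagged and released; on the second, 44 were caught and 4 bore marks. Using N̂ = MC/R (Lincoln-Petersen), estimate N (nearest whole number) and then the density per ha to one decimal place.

density ≈ 13.4 red squirrels per ha

N̂ = 17·44/4 = 748/4 = 187
Density = N̂ / area = 187 / 14 ≈ 13.36 → 13.4 per ha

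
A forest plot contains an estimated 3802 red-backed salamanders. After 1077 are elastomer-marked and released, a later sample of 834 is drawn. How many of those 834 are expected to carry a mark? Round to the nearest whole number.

The marked fraction of the population is 1077/3802, so in a sample of 834 expect C·(M/N) marked.
E[R] = 1077 × 834 / 3802 = 898218 / 3802 ≈ 236.2 → 236

expected recaptures ≈ 236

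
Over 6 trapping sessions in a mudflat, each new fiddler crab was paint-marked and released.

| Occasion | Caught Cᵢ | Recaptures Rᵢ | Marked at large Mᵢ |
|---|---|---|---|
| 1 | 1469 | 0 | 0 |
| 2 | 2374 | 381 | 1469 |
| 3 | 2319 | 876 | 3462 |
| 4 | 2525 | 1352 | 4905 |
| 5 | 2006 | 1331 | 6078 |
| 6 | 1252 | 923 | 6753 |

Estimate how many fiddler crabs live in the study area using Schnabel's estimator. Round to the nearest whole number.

Σ MᵢCᵢ = 0·1469 + 1469·2374 + 3462·2319 + 4905·2525 + 6078·2006 + 6753·1252 = 0 + 3487406 + 8028378 + 12385125 + 12192468 + 8454756 = 44548133
Σ Rᵢ = 0 + 381 + 876 + 1352 + 1331 + 923 = 4863
N̂ = 44548133 / 4863 ≈ 9160.6 → 9161

N ≈ 9161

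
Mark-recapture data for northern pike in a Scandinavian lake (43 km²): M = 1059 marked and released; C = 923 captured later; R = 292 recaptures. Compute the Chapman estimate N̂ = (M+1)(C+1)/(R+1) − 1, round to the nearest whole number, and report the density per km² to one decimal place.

N̂ = 1060·924/293 − 1 = 979440/293 − 1 ≈ 3341.8 → 3342
Density = N̂ / area = 3342 / 43 ≈ 77.72 → 77.7 per km²

density ≈ 77.7 northern pike per km²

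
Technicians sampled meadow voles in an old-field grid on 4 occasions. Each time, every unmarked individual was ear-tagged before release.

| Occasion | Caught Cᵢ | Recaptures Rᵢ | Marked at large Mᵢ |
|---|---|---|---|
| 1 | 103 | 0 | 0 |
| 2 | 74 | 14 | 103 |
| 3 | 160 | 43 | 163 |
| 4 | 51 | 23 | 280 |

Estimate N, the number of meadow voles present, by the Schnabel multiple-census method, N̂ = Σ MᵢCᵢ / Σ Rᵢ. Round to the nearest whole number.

N ≈ 600

Σ MᵢCᵢ = 0·103 + 103·74 + 163·160 + 280·51 = 0 + 7622 + 26080 + 14280 = 47982
Σ Rᵢ = 0 + 14 + 43 + 23 = 80
N̂ = 47982 / 80 ≈ 599.8 → 600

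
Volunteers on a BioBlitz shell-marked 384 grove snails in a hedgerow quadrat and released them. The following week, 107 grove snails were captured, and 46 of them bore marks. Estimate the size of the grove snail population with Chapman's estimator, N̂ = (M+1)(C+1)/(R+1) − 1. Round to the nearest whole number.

N̂ = (384+1)(107+1)/(46+1) − 1 = 385·108/47 − 1
= 41580/47 − 1 ≈ 884.7 − 1 ≈ 883.7 → 884

N ≈ 884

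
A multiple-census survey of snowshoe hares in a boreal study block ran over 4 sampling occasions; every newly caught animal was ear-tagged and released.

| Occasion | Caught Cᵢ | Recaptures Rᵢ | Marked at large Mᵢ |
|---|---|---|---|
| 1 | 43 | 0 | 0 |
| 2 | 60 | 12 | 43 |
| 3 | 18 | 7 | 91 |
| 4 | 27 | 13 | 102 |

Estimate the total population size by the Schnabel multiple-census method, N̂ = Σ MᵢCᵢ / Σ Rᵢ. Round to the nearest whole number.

Σ MᵢCᵢ = 0·43 + 43·60 + 91·18 + 102·27 = 0 + 2580 + 1638 + 2754 = 6972
Σ Rᵢ = 0 + 12 + 7 + 13 = 32
N̂ = 6972 / 32 ≈ 217.9 → 218

N ≈ 218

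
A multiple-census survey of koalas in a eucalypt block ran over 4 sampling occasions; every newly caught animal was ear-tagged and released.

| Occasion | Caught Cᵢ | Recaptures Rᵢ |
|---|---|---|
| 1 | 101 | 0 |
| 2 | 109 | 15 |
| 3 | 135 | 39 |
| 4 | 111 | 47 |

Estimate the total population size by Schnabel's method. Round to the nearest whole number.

Marked at large before each occasion: Mᵢ = Σⱼ<ᵢ (Cⱼ − Rⱼ) → M1=0, M2=101, M3=195, M4=291
Σ MᵢCᵢ = 0·101 + 101·109 + 195·135 + 291·111 = 0 + 11009 + 26325 + 32301 = 69635
Σ Rᵢ = 0 + 15 + 39 + 47 = 101
N̂ = 69635 / 101 ≈ 689.46 → 689

N ≈ 689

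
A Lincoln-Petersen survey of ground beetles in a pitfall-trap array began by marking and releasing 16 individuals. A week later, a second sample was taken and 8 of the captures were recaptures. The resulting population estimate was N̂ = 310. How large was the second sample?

C = 155

From N = M·C/R: C = N·R / M = 310·8 / 16 = 2480 / 16 = 155.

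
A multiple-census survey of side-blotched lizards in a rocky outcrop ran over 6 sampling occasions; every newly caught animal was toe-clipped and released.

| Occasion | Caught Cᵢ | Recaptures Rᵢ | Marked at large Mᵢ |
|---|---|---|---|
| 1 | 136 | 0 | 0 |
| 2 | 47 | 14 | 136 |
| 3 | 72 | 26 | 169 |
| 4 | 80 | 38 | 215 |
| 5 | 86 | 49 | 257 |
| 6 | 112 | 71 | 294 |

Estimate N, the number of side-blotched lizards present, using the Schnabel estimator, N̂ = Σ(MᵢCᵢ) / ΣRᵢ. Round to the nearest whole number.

Σ MᵢCᵢ = 0·136 + 136·47 + 169·72 + 215·80 + 257·86 + 294·112 = 0 + 6392 + 12168 + 17200 + 22102 + 32928 = 90790
Σ Rᵢ = 0 + 14 + 26 + 38 + 49 + 71 = 198
N̂ = 90790 / 198 ≈ 458.5 → 459

N ≈ 459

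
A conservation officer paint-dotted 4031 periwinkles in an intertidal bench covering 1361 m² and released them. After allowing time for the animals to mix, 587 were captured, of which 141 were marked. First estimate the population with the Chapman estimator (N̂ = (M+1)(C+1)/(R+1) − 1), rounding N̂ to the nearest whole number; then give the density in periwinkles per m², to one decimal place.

density ≈ 12.3 periwinkles per m²

N̂ = 4032·588/142 − 1 = 2370816/142 − 1 ≈ 16694.9 → 16695
Density = N̂ / area = 16695 / 1361 ≈ 12.27 → 12.3 per m²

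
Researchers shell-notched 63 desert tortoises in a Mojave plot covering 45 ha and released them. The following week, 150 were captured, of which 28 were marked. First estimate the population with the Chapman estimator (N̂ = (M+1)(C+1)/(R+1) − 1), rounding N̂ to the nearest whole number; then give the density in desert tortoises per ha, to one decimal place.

N̂ = 64·151/29 − 1 = 9664/29 − 1 ≈ 332.2 → 332
Density = N̂ / area = 332 / 45 ≈ 7.38 → 7.4 per ha

density ≈ 7.4 desert tortoises per ha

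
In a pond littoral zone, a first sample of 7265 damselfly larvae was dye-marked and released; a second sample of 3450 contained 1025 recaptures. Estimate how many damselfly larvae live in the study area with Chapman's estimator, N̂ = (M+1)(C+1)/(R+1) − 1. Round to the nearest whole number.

N̂ = (7265+1)(3450+1)/(1025+1) − 1 = 7266·3451/1026 − 1
= 25074966/1026 − 1 ≈ 24439.5 − 1 ≈ 24438.5 → 24439

N ≈ 24,439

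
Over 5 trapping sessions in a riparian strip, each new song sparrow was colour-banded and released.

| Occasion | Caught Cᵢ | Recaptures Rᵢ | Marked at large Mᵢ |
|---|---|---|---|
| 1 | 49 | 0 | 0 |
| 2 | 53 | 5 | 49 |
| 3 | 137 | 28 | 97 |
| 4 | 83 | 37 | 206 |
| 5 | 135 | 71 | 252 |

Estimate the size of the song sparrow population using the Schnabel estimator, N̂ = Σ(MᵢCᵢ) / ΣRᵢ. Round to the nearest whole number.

N ≈ 475

Σ MᵢCᵢ = 0·49 + 49·53 + 97·137 + 206·83 + 252·135 = 0 + 2597 + 13289 + 17098 + 34020 = 67004
Σ Rᵢ = 0 + 5 + 28 + 37 + 71 = 141
N̂ = 67004 / 141 ≈ 475.2 → 475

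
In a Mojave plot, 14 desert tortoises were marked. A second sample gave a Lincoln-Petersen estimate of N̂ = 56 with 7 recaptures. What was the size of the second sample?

C = 28

From N = M·C/R: C = N·R / M = 56·7 / 14 = 392 / 14 = 28.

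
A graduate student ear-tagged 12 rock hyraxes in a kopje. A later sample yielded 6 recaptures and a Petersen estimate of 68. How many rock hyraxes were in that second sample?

From N = M·C/R: C = N·R / M = 68·6 / 12 = 408 / 12 = 34.

C = 34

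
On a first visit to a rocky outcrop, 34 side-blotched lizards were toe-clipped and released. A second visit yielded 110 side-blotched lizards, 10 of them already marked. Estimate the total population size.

N = (34 × 110) / 10 = 3740 / 10 = 374

N = 374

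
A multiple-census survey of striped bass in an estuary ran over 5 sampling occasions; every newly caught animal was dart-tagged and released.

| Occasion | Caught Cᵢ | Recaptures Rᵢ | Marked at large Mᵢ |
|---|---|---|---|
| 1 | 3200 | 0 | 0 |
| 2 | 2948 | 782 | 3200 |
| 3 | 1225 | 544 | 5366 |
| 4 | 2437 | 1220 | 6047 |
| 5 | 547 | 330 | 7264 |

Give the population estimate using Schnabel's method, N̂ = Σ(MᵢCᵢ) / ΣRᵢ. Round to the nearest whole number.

N ≈ 12,071

Σ MᵢCᵢ = 0·3200 + 3200·2948 + 5366·1225 + 6047·2437 + 7264·547 = 0 + 9433600 + 6573350 + 14736539 + 3973408 = 34716897
Σ Rᵢ = 0 + 782 + 544 + 1220 + 330 = 2876
N̂ = 34716897 / 2876 ≈ 12071.2 → 12071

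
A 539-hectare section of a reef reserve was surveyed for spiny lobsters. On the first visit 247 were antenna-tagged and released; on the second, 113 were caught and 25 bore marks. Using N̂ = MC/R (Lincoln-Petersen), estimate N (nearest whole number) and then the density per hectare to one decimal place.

N̂ = 247·113/25 = 27911/25 ≈ 1116.4 → 1116
Density = N̂ / area = 1116 / 539 ≈ 2.07 → 2.1 per hectare

density ≈ 2.1 spiny lobsters per hectare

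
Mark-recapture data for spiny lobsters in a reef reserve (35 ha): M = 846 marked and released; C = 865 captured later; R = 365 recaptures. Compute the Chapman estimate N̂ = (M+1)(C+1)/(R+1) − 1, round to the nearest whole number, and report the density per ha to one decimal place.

density ≈ 57.2 spiny lobsters per ha

N̂ = 847·866/366 − 1 = 733502/366 − 1 ≈ 2003.1 → 2003
Density = N̂ / area = 2003 / 35 ≈ 57.23 → 57.2 per ha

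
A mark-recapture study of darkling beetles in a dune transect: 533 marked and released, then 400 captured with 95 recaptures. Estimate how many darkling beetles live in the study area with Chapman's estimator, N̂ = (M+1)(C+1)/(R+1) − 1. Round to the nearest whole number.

N̂ = (533+1)(400+1)/(95+1) − 1 = 534·401/96 − 1
= 214134/96 − 1 ≈ 2230.6 − 1 ≈ 2229.6 → 2230

N ≈ 2230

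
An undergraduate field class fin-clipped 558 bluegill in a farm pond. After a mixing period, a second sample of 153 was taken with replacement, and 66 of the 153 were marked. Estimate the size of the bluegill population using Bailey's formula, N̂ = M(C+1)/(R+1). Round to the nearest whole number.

N ≈ 1283

N̂ = 558·(153+1)/(66+1) = 558·154/67 = 85932/67 ≈ 1282.6 → 1283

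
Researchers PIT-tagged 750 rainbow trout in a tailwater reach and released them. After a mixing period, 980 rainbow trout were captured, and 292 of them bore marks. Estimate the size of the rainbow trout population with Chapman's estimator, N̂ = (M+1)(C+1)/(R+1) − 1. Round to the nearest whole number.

N ≈ 2513

N̂ = (750+1)(980+1)/(292+1) − 1 = 751·981/293 − 1
= 736731/293 − 1 ≈ 2514.4 − 1 ≈ 2513.4 → 2513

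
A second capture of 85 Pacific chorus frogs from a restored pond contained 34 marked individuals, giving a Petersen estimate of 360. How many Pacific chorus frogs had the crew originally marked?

From N = M·C/R: M = N·R / C = 360·34 / 85 = 12240 / 85 = 144.

M = 144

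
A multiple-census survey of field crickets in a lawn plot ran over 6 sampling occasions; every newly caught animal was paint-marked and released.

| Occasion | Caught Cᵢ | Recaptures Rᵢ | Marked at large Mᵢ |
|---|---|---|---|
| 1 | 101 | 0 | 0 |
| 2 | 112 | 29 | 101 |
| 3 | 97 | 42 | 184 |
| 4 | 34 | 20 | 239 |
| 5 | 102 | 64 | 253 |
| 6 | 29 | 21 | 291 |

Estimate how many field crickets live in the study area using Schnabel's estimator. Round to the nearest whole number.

N ≈ 406

Σ MᵢCᵢ = 0·101 + 101·112 + 184·97 + 239·34 + 253·102 + 291·29 = 0 + 11312 + 17848 + 8126 + 25806 + 8439 = 71531
Σ Rᵢ = 0 + 29 + 42 + 20 + 64 + 21 = 176
N̂ = 71531 / 176 ≈ 406.4 → 406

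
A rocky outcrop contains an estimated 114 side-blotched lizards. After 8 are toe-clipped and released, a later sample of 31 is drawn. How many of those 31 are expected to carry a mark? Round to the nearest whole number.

expected recaptures ≈ 2

The marked fraction of the population is 8/114, so in a sample of 31 expect C·(M/N) marked.
E[R] = 8 × 31 / 114 = 248 / 114 ≈ 2.2 → 2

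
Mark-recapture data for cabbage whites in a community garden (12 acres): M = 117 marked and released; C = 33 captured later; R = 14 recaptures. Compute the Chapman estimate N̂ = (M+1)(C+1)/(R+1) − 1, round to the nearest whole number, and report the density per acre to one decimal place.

density ≈ 22.2 cabbage whites per acre

N̂ = 118·34/15 − 1 = 4012/15 − 1 ≈ 266.47 → 266
Density = N̂ / area = 266 / 12 ≈ 22.17 → 22.2 per acre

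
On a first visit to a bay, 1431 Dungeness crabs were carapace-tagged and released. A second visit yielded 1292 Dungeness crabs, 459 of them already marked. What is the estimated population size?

The marked fraction in the recapture sample should equal the marked fraction in the population: 459/1292 = 1431/N.
N = (1431 × 1292) / 459 = 1848852 / 459 = 4028

N = 4028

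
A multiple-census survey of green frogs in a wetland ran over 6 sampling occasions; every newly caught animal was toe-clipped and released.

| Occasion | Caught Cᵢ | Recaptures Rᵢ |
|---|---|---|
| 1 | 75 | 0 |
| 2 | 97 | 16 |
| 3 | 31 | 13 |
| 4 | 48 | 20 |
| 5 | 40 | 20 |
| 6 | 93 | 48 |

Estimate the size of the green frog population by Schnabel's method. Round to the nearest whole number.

Marked at large before each occasion: Mᵢ = Σⱼ<ᵢ (Cⱼ − Rⱼ) → M1=0, M2=75, M3=156, M4=174, M5=202, M6=222
Σ MᵢCᵢ = 0·75 + 75·97 + 156·31 + 174·48 + 202·40 + 222·93 = 0 + 7275 + 4836 + 8352 + 8080 + 20646 = 49189
Σ Rᵢ = 0 + 16 + 13 + 20 + 20 + 48 = 117
N̂ = 49189 / 117 ≈ 420.4 → 420

N ≈ 420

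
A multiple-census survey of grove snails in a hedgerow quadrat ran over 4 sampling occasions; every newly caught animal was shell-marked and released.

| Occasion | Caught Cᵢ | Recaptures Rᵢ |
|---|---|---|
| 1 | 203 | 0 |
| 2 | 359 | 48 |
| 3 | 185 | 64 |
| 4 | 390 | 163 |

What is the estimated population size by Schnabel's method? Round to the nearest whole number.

N ≈ 1511

Marked at large before each occasion: Mᵢ = Σⱼ<ᵢ (Cⱼ − Rⱼ) → M1=0, M2=203, M3=514, M4=635
Σ MᵢCᵢ = 0·203 + 203·359 + 514·185 + 635·390 = 0 + 72877 + 95090 + 247650 = 415617
Σ Rᵢ = 0 + 48 + 64 + 163 = 275
N̂ = 415617 / 275 ≈ 1511.3 → 1511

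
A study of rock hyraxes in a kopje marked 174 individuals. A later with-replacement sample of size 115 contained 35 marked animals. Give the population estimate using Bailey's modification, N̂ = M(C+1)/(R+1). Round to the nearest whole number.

N ≈ 561

N̂ = 174·(115+1)/(35+1) = 174·116/36 = 20184/36 ≈ 560.7 → 561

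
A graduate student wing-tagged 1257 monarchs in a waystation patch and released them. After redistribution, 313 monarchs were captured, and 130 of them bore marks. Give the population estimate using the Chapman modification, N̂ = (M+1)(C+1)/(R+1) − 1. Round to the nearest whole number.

N̂ = (1257+1)(313+1)/(130+1) − 1 = 1258·314/131 − 1
= 395012/131 − 1 ≈ 3015.4 − 1 ≈ 3014.4 → 3014

N ≈ 3014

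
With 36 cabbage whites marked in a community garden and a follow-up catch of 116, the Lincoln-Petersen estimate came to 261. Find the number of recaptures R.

From N = M·C/R: R = M·C / N = 36·116 / 261 = 4176 / 261 = 16.

R = 16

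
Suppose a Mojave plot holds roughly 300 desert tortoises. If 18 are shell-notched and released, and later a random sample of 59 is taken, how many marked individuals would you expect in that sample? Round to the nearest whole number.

The marked fraction of the population is 18/300, so in a sample of 59 expect C·(M/N) marked.
E[R] = 18 × 59 / 300 = 1062 / 300 ≈ 3.5 → 4

expected recaptures ≈ 4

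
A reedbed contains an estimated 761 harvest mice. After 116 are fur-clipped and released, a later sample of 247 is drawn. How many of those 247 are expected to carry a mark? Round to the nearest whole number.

The marked fraction of the population is 116/761, so in a sample of 247 expect C·(M/N) marked.
E[R] = 116 × 247 / 761 = 28652 / 761 ≈ 37.7 → 38

expected recaptures ≈ 38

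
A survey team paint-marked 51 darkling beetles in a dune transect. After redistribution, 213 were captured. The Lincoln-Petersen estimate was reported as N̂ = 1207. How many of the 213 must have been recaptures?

R = 9

From N = M·C/R: R = M·C / N = 51·213 / 1207 = 10863 / 1207 = 9.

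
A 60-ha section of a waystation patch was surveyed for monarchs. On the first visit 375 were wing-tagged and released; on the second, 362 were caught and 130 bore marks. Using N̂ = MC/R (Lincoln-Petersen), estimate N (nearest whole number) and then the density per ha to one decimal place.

density ≈ 17.4 monarchs per ha

N̂ = 375·362/130 = 135750/130 ≈ 1044.2 → 1044
Density = N̂ / area = 1044 / 60 ≈ 17.40 → 17.4 per ha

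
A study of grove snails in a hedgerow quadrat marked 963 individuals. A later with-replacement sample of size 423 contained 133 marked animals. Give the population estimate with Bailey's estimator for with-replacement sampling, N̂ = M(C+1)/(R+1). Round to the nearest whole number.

N ≈ 3047

N̂ = 963·(423+1)/(133+1) = 963·424/134 = 408312/134 ≈ 3047.1 → 3047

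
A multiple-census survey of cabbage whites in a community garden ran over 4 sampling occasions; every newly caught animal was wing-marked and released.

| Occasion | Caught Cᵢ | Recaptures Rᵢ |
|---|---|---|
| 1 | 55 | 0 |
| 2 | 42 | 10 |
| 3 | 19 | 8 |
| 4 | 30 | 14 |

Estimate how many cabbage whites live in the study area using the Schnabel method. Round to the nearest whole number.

N ≈ 216

Marked at large before each occasion: Mᵢ = Σⱼ<ᵢ (Cⱼ − Rⱼ) → M1=0, M2=55, M3=87, M4=98
Σ MᵢCᵢ = 0·55 + 55·42 + 87·19 + 98·30 = 0 + 2310 + 1653 + 2940 = 6903
Σ Rᵢ = 0 + 10 + 8 + 14 = 32
N̂ = 6903 / 32 ≈ 215.7 → 216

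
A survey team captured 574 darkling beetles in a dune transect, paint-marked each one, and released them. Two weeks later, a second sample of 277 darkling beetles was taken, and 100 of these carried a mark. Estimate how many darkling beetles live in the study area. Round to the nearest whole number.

N ≈ 1590

The marked fraction in the recapture sample should equal the marked fraction in the population: 100/277 = 574/N.
N = (574 × 277) / 100 = 158998 / 100 ≈ 1590.0 → 1590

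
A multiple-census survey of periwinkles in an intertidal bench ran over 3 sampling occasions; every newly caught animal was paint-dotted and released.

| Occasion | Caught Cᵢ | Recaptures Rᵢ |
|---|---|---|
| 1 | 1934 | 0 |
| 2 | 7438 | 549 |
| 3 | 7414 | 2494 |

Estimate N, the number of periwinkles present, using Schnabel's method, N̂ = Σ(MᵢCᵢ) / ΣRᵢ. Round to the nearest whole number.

N ≈ 26,224

Marked at large before each occasion: Mᵢ = Σⱼ<ᵢ (Cⱼ − Rⱼ) → M1=0, M2=1934, M3=8823
Σ MᵢCᵢ = 0·1934 + 1934·7438 + 8823·7414 = 0 + 14385092 + 65413722 = 79798814
Σ Rᵢ = 0 + 549 + 2494 = 3043
N̂ = 79798814 / 3043 ≈ 26223.7 → 26224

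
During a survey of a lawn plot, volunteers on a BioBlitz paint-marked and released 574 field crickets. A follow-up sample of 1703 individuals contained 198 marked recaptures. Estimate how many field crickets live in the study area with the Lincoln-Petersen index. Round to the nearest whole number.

If marked individuals mix randomly, R/C ≈ M/N, giving N ≈ M·C/R.
N = (574 × 1703) / 198 = 977522 / 198 ≈ 4937.0 → 4937

N ≈ 4937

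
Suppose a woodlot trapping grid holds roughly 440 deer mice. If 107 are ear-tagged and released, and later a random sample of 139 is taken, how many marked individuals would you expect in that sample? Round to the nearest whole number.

Expected recaptures E[R] = M·C / N.
E[R] = 107 × 139 / 440 = 14873 / 440 ≈ 33.8 → 34

expected recaptures ≈ 34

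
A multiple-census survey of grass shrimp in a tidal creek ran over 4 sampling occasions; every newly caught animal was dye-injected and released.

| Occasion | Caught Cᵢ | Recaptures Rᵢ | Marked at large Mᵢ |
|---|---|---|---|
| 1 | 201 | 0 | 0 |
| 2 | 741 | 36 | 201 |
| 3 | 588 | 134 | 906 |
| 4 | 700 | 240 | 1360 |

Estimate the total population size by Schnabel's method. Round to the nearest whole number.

N ≈ 3985

Σ MᵢCᵢ = 0·201 + 201·741 + 906·588 + 1360·700 = 0 + 148941 + 532728 + 952000 = 1633669
Σ Rᵢ = 0 + 36 + 134 + 240 = 410
N̂ = 1633669 / 410 ≈ 3984.6 → 3985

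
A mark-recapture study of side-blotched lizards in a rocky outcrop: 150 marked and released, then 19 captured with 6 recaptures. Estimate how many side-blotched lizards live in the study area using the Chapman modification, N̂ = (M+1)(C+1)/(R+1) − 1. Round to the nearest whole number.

N ≈ 430

N̂ = (150+1)(19+1)/(6+1) − 1 = 151·20/7 − 1
= 3020/7 − 1 ≈ 431.4 − 1 ≈ 430.4 → 430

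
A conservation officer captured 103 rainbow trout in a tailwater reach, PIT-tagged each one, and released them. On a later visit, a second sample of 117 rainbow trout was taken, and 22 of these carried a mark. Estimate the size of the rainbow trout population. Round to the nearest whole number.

N ≈ 548

N = (103 × 117) / 22 = 12051 / 22 ≈ 547.8 → 548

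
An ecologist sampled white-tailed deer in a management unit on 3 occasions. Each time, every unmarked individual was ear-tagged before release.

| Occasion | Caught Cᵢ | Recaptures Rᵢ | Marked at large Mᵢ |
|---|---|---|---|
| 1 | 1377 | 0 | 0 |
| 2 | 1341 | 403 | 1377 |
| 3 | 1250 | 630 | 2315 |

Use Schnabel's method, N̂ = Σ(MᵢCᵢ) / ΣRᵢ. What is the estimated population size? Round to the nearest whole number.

Σ MᵢCᵢ = 0·1377 + 1377·1341 + 2315·1250 = 0 + 1846557 + 2893750 = 4740307
Σ Rᵢ = 0 + 403 + 630 = 1033
N̂ = 4740307 / 1033 ≈ 4588.9 → 4589

N ≈ 4589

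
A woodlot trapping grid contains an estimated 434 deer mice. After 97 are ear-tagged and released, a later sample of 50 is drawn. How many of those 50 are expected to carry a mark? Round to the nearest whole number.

The marked fraction of the population is 97/434, so in a sample of 50 expect C·(M/N) marked.
E[R] = 97 × 50 / 434 = 4850 / 434 ≈ 11.2 → 11

expected recaptures ≈ 11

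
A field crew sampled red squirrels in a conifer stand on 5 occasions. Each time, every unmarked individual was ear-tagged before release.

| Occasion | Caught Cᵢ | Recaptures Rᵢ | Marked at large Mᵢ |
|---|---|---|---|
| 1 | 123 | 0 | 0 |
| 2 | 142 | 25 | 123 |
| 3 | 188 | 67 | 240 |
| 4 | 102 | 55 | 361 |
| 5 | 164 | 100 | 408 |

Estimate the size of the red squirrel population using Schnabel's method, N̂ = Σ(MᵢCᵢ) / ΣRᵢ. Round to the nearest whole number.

Σ MᵢCᵢ = 0·123 + 123·142 + 240·188 + 361·102 + 408·164 = 0 + 17466 + 45120 + 36822 + 66912 = 166320
Σ Rᵢ = 0 + 25 + 67 + 55 + 100 = 247
N̂ = 166320 / 247 ≈ 673.4 → 673

N ≈ 673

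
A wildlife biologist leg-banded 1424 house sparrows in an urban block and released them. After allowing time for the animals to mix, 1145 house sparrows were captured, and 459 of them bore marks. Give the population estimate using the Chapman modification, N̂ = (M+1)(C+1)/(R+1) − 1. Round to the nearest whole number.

N̂ = (1424+1)(1145+1)/(459+1) − 1 = 1425·1146/460 − 1
= 1633050/460 − 1 ≈ 3550.1 − 1 ≈ 3549.1 → 3549

N ≈ 3549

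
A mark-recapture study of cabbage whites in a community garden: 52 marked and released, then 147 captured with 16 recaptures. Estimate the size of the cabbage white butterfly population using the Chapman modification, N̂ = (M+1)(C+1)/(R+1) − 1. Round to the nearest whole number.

N̂ = (52+1)(147+1)/(16+1) − 1 = 53·148/17 − 1
= 7844/17 − 1 ≈ 461.4 − 1 ≈ 460.4 → 460

N ≈ 460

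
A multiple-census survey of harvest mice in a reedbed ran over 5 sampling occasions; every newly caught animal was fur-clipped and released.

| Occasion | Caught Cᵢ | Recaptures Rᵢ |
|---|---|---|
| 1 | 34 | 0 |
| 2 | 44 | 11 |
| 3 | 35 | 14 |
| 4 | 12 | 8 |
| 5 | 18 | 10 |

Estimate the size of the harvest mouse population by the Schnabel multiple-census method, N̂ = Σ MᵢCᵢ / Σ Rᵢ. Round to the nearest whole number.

N ≈ 152

Marked at large before each occasion: Mᵢ = Σⱼ<ᵢ (Cⱼ − Rⱼ) → M1=0, M2=34, M3=67, M4=88, M5=92
Σ MᵢCᵢ = 0·34 + 34·44 + 67·35 + 88·12 + 92·18 = 0 + 1496 + 2345 + 1056 + 1656 = 6553
Σ Rᵢ = 0 + 11 + 14 + 8 + 10 = 43
N̂ = 6553 / 43 ≈ 152.4 → 152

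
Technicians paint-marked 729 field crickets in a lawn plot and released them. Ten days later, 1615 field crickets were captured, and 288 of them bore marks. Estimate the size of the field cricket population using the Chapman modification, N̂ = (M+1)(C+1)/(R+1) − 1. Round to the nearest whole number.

N̂ = (729+1)(1615+1)/(288+1) − 1 = 730·1616/289 − 1
= 1179680/289 − 1 ≈ 4081.9 − 1 ≈ 4080.9 → 4081

N ≈ 4081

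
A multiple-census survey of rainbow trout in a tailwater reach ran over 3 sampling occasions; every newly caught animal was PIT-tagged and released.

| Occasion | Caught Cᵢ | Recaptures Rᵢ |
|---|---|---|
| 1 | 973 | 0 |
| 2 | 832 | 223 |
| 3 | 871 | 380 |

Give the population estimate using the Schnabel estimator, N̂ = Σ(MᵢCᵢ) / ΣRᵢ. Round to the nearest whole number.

N ≈ 3628

Marked at large before each occasion: Mᵢ = Σⱼ<ᵢ (Cⱼ − Rⱼ) → M1=0, M2=973, M3=1582
Σ MᵢCᵢ = 0·973 + 973·832 + 1582·871 = 0 + 809536 + 1377922 = 2187458
Σ Rᵢ = 0 + 223 + 380 = 603
N̂ = 2187458 / 603 ≈ 3627.6 → 3628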